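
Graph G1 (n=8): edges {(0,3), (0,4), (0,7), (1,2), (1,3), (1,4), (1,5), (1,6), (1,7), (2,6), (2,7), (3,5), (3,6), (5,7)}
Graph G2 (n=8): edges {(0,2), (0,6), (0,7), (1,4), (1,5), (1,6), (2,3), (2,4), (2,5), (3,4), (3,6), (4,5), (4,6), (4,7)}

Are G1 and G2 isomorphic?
Yes, isomorphic

The graphs are isomorphic.
One valid mapping φ: V(G1) → V(G2): 0→0, 1→4, 2→5, 3→6, 4→7, 5→3, 6→1, 7→2

Verify φ preserves adjacency — for each edge of G1, its image is an edge of G2:
  (0,3) → (φ(0),φ(3)) = (0,6) ∈ E(G2) ✓
  (0,4) → (φ(0),φ(4)) = (0,7) ∈ E(G2) ✓
  (0,7) → (φ(0),φ(7)) = (0,2) ∈ E(G2) ✓
  (1,2) → (φ(1),φ(2)) = (4,5) ∈ E(G2) ✓
  (1,3) → (φ(1),φ(3)) = (4,6) ∈ E(G2) ✓
  (1,4) → (φ(1),φ(4)) = (4,7) ∈ E(G2) ✓
  (1,5) → (φ(1),φ(5)) = (3,4) ∈ E(G2) ✓
  (1,6) → (φ(1),φ(6)) = (1,4) ∈ E(G2) ✓
  (1,7) → (φ(1),φ(7)) = (2,4) ∈ E(G2) ✓
  (2,6) → (φ(2),φ(6)) = (1,5) ∈ E(G2) ✓
  (2,7) → (φ(2),φ(7)) = (2,5) ∈ E(G2) ✓
  (3,5) → (φ(3),φ(5)) = (3,6) ∈ E(G2) ✓
  (3,6) → (φ(3),φ(6)) = (1,6) ∈ E(G2) ✓
  (5,7) → (φ(5),φ(7)) = (2,3) ∈ E(G2) ✓
All 14 edges of G1 map to edges of G2, and |E(G1)| = |E(G2)| = 14, so φ is a bijection on edges as well as vertices. Hence G1 ≅ G2.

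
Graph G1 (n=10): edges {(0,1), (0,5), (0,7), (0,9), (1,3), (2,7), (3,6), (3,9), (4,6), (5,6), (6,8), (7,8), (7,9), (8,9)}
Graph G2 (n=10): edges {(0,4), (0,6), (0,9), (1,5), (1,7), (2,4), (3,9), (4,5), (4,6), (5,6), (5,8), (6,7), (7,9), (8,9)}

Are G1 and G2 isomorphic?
Yes, isomorphic

The graphs are isomorphic.
One valid mapping φ: V(G1) → V(G2): 0→5, 1→1, 2→2, 3→7, 4→3, 5→8, 6→9, 7→4, 8→0, 9→6

Verify φ preserves adjacency — for each edge of G1, its image is an edge of G2:
  (0,1) → (φ(0),φ(1)) = (1,5) ∈ E(G2) ✓
  (0,5) → (φ(0),φ(5)) = (5,8) ∈ E(G2) ✓
  (0,7) → (φ(0),φ(7)) = (4,5) ∈ E(G2) ✓
  (0,9) → (φ(0),φ(9)) = (5,6) ∈ E(G2) ✓
  (1,3) → (φ(1),φ(3)) = (1,7) ∈ E(G2) ✓
  (2,7) → (φ(2),φ(7)) = (2,4) ∈ E(G2) ✓
  (3,6) → (φ(3),φ(6)) = (7,9) ∈ E(G2) ✓
  (3,9) → (φ(3),φ(9)) = (6,7) ∈ E(G2) ✓
  (4,6) → (φ(4),φ(6)) = (3,9) ∈ E(G2) ✓
  (5,6) → (φ(5),φ(6)) = (8,9) ∈ E(G2) ✓
  (6,8) → (φ(6),φ(8)) = (0,9) ∈ E(G2) ✓
  (7,8) → (φ(7),φ(8)) = (0,4) ∈ E(G2) ✓
  (7,9) → (φ(7),φ(9)) = (4,6) ∈ E(G2) ✓
  (8,9) → (φ(8),φ(9)) = (0,6) ∈ E(G2) ✓
All 14 edges of G1 map to edges of G2, and |E(G1)| = |E(G2)| = 14, so φ is a bijection on edges as well as vertices. Hence G1 ≅ G2.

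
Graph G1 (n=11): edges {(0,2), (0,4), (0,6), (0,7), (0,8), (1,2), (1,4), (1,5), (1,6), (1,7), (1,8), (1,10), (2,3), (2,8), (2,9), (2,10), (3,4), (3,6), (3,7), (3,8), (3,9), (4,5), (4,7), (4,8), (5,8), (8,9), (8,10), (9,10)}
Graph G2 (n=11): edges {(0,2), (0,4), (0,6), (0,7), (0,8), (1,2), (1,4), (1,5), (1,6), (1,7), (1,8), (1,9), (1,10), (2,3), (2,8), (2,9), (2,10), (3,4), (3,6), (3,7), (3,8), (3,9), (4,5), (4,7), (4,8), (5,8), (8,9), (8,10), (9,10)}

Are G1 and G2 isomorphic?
No, not isomorphic

The graphs are NOT isomorphic.

Counting edges: G1 has 28 edge(s); G2 has 29 edge(s).
Edge count is an isomorphism invariant (a bijection on vertices induces a bijection on edges), so differing edge counts rule out isomorphism.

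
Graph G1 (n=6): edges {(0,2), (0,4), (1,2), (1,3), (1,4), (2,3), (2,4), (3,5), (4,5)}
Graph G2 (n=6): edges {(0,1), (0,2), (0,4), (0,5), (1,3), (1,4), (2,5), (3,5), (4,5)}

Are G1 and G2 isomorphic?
Yes, isomorphic

The graphs are isomorphic.
One valid mapping φ: V(G1) → V(G2): 0→2, 1→4, 2→0, 3→1, 4→5, 5→3

Verify φ preserves adjacency — for each edge of G1, its image is an edge of G2:
  (0,2) → (φ(0),φ(2)) = (0,2) ∈ E(G2) ✓
  (0,4) → (φ(0),φ(4)) = (2,5) ∈ E(G2) ✓
  (1,2) → (φ(1),φ(2)) = (0,4) ∈ E(G2) ✓
  (1,3) → (φ(1),φ(3)) = (1,4) ∈ E(G2) ✓
  (1,4) → (φ(1),φ(4)) = (4,5) ∈ E(G2) ✓
  (2,3) → (φ(2),φ(3)) = (0,1) ∈ E(G2) ✓
  (2,4) → (φ(2),φ(4)) = (0,5) ∈ E(G2) ✓
  (3,5) → (φ(3),φ(5)) = (1,3) ∈ E(G2) ✓
  (4,5) → (φ(4),φ(5)) = (3,5) ∈ E(G2) ✓
All 9 edges of G1 map to edges of G2, and |E(G1)| = |E(G2)| = 9, so φ is a bijection on edges as well as vertices. Hence G1 ≅ G2.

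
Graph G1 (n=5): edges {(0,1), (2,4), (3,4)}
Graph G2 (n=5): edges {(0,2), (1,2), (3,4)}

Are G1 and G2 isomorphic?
Yes, isomorphic

The graphs are isomorphic.
One valid mapping φ: V(G1) → V(G2): 0→3, 1→4, 2→1, 3→0, 4→2

Verify φ preserves adjacency — for each edge of G1, its image is an edge of G2:
  (0,1) → (φ(0),φ(1)) = (3,4) ∈ E(G2) ✓
  (2,4) → (φ(2),φ(4)) = (1,2) ∈ E(G2) ✓
  (3,4) → (φ(3),φ(4)) = (0,2) ∈ E(G2) ✓
All 3 edges of G1 map to edges of G2, and |E(G1)| = |E(G2)| = 3, so φ is a bijection on edges as well as vertices. Hence G1 ≅ G2.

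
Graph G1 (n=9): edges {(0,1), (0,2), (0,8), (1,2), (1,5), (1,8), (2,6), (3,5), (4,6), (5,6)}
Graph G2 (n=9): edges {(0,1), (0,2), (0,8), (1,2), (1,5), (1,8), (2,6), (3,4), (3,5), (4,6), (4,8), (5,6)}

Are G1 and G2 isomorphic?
No, not isomorphic

The graphs are NOT isomorphic.

Counting edges: G1 has 10 edge(s); G2 has 12 edge(s).
Edge count is an isomorphism invariant (a bijection on vertices induces a bijection on edges), so differing edge counts rule out isomorphism.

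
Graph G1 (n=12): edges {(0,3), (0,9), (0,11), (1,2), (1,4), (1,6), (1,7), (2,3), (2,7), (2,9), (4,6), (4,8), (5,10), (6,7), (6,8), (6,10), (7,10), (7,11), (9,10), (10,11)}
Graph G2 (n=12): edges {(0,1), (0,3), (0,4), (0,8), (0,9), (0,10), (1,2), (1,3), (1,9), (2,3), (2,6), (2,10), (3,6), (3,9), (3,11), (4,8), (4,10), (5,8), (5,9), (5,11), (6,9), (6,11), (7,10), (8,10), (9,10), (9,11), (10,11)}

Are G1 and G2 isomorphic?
No, not isomorphic

The graphs are NOT isomorphic.

Counting triangles (3-cliques): G1 has 6, G2 has 17.
Triangle count is an isomorphism invariant, so differing triangle counts rule out isomorphism.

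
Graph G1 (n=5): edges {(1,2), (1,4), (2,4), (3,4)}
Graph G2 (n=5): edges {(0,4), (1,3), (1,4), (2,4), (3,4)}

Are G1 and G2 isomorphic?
No, not isomorphic

The graphs are NOT isomorphic.

Degrees in G1: deg(0)=0, deg(1)=2, deg(2)=2, deg(3)=1, deg(4)=3.
Sorted degree sequence of G1: [3, 2, 2, 1, 0].
Degrees in G2: deg(0)=1, deg(1)=2, deg(2)=1, deg(3)=2, deg(4)=4.
Sorted degree sequence of G2: [4, 2, 2, 1, 1].
The (sorted) degree sequence is an isomorphism invariant, so since G1 and G2 have different degree sequences they cannot be isomorphic.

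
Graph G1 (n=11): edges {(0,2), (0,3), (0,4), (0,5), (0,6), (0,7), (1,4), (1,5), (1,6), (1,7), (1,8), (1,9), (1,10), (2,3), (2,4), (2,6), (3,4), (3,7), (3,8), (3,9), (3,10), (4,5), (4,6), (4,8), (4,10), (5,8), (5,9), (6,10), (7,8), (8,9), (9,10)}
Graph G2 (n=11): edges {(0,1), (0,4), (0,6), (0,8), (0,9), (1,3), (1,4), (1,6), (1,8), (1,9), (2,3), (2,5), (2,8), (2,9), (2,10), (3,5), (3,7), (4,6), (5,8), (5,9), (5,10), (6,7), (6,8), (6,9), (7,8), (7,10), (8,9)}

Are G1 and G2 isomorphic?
No, not isomorphic

The graphs are NOT isomorphic.

Degrees in G1: deg(0)=6, deg(1)=7, deg(2)=4, deg(3)=7, deg(4)=8, deg(5)=5, deg(6)=5, deg(7)=4, deg(8)=6, deg(9)=5, deg(10)=5.
Sorted degree sequence of G1: [8, 7, 7, 6, 6, 5, 5, 5, 5, 4, 4].
Degrees in G2: deg(0)=5, deg(1)=6, deg(2)=5, deg(3)=4, deg(4)=3, deg(5)=5, deg(6)=6, deg(7)=4, deg(8)=7, deg(9)=6, deg(10)=3.
Sorted degree sequence of G2: [7, 6, 6, 6, 5, 5, 5, 4, 4, 3, 3].
The (sorted) degree sequence is an isomorphism invariant, so since G1 and G2 have different degree sequences they cannot be isomorphic.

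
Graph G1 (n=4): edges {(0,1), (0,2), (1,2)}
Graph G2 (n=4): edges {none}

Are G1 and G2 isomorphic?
No, not isomorphic

The graphs are NOT isomorphic.

Counting triangles (3-cliques): G1 has 1, G2 has 0.
Triangle count is an isomorphism invariant, so differing triangle counts rule out isomorphism.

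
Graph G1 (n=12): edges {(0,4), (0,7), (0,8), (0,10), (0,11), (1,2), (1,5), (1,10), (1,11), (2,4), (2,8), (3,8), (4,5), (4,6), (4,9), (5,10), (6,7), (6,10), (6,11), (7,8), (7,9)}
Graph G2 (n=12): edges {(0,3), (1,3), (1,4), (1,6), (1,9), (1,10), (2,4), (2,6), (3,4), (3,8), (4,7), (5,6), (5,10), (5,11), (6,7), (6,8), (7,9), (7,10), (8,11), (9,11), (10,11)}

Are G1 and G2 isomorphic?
Yes, isomorphic

The graphs are isomorphic.
One valid mapping φ: V(G1) → V(G2): 0→1, 1→11, 2→8, 3→0, 4→6, 5→5, 6→7, 7→4, 8→3, 9→2, 10→10, 11→9

Verify φ preserves adjacency — for each edge of G1, its image is an edge of G2:
  (0,4) → (φ(0),φ(4)) = (1,6) ∈ E(G2) ✓
  (0,7) → (φ(0),φ(7)) = (1,4) ∈ E(G2) ✓
  (0,8) → (φ(0),φ(8)) = (1,3) ∈ E(G2) ✓
  (0,10) → (φ(0),φ(10)) = (1,10) ∈ E(G2) ✓
  (0,11) → (φ(0),φ(11)) = (1,9) ∈ E(G2) ✓
  (1,2) → (φ(1),φ(2)) = (8,11) ∈ E(G2) ✓
  (1,5) → (φ(1),φ(5)) = (5,11) ∈ E(G2) ✓
  (1,10) → (φ(1),φ(10)) = (10,11) ∈ E(G2) ✓
  (1,11) → (φ(1),φ(11)) = (9,11) ∈ E(G2) ✓
  (2,4) → (φ(2),φ(4)) = (6,8) ∈ E(G2) ✓
  (2,8) → (φ(2),φ(8)) = (3,8) ∈ E(G2) ✓
  (3,8) → (φ(3),φ(8)) = (0,3) ∈ E(G2) ✓
  (4,5) → (φ(4),φ(5)) = (5,6) ∈ E(G2) ✓
  (4,6) → (φ(4),φ(6)) = (6,7) ∈ E(G2) ✓
  (4,9) → (φ(4),φ(9)) = (2,6) ∈ E(G2) ✓
  (5,10) → (φ(5),φ(10)) = (5,10) ∈ E(G2) ✓
  (6,7) → (φ(6),φ(7)) = (4,7) ∈ E(G2) ✓
  (6,10) → (φ(6),φ(10)) = (7,10) ∈ E(G2) ✓
  (6,11) → (φ(6),φ(11)) = (7,9) ∈ E(G2) ✓
  (7,8) → (φ(7),φ(8)) = (3,4) ∈ E(G2) ✓
  (7,9) → (φ(7),φ(9)) = (2,4) ∈ E(G2) ✓
All 21 edges of G1 map to edges of G2, and |E(G1)| = |E(G2)| = 21, so φ is a bijection on edges as well as vertices. Hence G1 ≅ G2.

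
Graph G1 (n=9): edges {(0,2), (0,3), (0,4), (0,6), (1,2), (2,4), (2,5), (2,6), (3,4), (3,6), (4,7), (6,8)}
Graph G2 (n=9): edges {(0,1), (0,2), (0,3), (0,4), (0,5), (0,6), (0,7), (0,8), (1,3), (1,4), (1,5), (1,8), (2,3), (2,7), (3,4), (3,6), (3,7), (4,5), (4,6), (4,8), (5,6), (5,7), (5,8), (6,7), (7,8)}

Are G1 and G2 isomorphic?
No, not isomorphic

The graphs are NOT isomorphic.

Degrees in G1: deg(0)=4, deg(1)=1, deg(2)=5, deg(3)=3, deg(4)=4, deg(5)=1, deg(6)=4, deg(7)=1, deg(8)=1.
Sorted degree sequence of G1: [5, 4, 4, 4, 3, 1, 1, 1, 1].
Degrees in G2: deg(0)=8, deg(1)=5, deg(2)=3, deg(3)=6, deg(4)=6, deg(5)=6, deg(6)=5, deg(7)=6, deg(8)=5.
Sorted degree sequence of G2: [8, 6, 6, 6, 6, 5, 5, 5, 3].
The (sorted) degree sequence is an isomorphism invariant, so since G1 and G2 have different degree sequences they cannot be isomorphic.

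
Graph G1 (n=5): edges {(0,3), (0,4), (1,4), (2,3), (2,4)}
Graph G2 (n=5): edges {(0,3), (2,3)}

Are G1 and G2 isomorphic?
No, not isomorphic

The graphs are NOT isomorphic.

Degrees in G1: deg(0)=2, deg(1)=1, deg(2)=2, deg(3)=2, deg(4)=3.
Sorted degree sequence of G1: [3, 2, 2, 2, 1].
Degrees in G2: deg(0)=1, deg(1)=0, deg(2)=1, deg(3)=2, deg(4)=0.
Sorted degree sequence of G2: [2, 1, 1, 0, 0].
The (sorted) degree sequence is an isomorphism invariant, so since G1 and G2 have different degree sequences they cannot be isomorphic.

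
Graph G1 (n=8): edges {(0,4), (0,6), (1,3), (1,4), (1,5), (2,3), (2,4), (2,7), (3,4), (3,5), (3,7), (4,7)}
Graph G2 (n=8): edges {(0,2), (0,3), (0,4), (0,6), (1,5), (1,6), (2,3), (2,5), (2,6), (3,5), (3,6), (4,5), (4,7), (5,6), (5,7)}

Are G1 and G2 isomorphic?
No, not isomorphic

The graphs are NOT isomorphic.

Degrees in G1: deg(0)=2, deg(1)=3, deg(2)=3, deg(3)=5, deg(4)=5, deg(5)=2, deg(6)=1, deg(7)=3.
Sorted degree sequence of G1: [5, 5, 3, 3, 3, 2, 2, 1].
Degrees in G2: deg(0)=4, deg(1)=2, deg(2)=4, deg(3)=4, deg(4)=3, deg(5)=6, deg(6)=5, deg(7)=2.
Sorted degree sequence of G2: [6, 5, 4, 4, 4, 3, 2, 2].
The (sorted) degree sequence is an isomorphism invariant, so since G1 and G2 have different degree sequences they cannot be isomorphic.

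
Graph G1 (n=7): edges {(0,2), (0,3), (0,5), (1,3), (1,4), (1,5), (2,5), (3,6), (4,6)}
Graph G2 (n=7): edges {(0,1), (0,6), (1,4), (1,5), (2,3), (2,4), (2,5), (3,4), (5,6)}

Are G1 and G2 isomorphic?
Yes, isomorphic

The graphs are isomorphic.
One valid mapping φ: V(G1) → V(G2): 0→4, 1→5, 2→3, 3→1, 4→6, 5→2, 6→0

Verify φ preserves adjacency — for each edge of G1, its image is an edge of G2:
  (0,2) → (φ(0),φ(2)) = (3,4) ∈ E(G2) ✓
  (0,3) → (φ(0),φ(3)) = (1,4) ∈ E(G2) ✓
  (0,5) → (φ(0),φ(5)) = (2,4) ∈ E(G2) ✓
  (1,3) → (φ(1),φ(3)) = (1,5) ∈ E(G2) ✓
  (1,4) → (φ(1),φ(4)) = (5,6) ∈ E(G2) ✓
  (1,5) → (φ(1),φ(5)) = (2,5) ∈ E(G2) ✓
  (2,5) → (φ(2),φ(5)) = (2,3) ∈ E(G2) ✓
  (3,6) → (φ(3),φ(6)) = (0,1) ∈ E(G2) ✓
  (4,6) → (φ(4),φ(6)) = (0,6) ∈ E(G2) ✓
All 9 edges of G1 map to edges of G2, and |E(G1)| = |E(G2)| = 9, so φ is a bijection on edges as well as vertices. Hence G1 ≅ G2.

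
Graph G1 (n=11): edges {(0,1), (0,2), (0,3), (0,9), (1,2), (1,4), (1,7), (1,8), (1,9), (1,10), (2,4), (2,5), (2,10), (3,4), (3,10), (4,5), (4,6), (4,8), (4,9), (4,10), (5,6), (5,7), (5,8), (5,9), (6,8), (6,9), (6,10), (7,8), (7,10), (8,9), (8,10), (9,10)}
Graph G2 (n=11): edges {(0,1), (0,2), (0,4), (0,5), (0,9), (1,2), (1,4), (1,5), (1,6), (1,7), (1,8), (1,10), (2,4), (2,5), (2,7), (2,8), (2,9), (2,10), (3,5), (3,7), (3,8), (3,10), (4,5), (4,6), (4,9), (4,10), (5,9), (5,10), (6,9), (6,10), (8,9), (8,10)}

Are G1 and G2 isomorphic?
Yes, isomorphic

The graphs are isomorphic.
One valid mapping φ: V(G1) → V(G2): 0→3, 1→10, 2→8, 3→7, 4→2, 5→9, 6→0, 7→6, 8→4, 9→5, 10→1

Verify φ preserves adjacency — for each edge of G1, its image is an edge of G2:
  (0,1) → (φ(0),φ(1)) = (3,10) ∈ E(G2) ✓
  (0,2) → (φ(0),φ(2)) = (3,8) ∈ E(G2) ✓
  (0,3) → (φ(0),φ(3)) = (3,7) ∈ E(G2) ✓
  (0,9) → (φ(0),φ(9)) = (3,5) ∈ E(G2) ✓
  (1,2) → (φ(1),φ(2)) = (8,10) ∈ E(G2) ✓
  (1,4) → (φ(1),φ(4)) = (2,10) ∈ E(G2) ✓
  (1,7) → (φ(1),φ(7)) = (6,10) ∈ E(G2) ✓
  (1,8) → (φ(1),φ(8)) = (4,10) ∈ E(G2) ✓
  (1,9) → (φ(1),φ(9)) = (5,10) ∈ E(G2) ✓
  (1,10) → (φ(1),φ(10)) = (1,10) ∈ E(G2) ✓
  (2,4) → (φ(2),φ(4)) = (2,8) ∈ E(G2) ✓
  (2,5) → (φ(2),φ(5)) = (8,9) ∈ E(G2) ✓
  (2,10) → (φ(2),φ(10)) = (1,8) ∈ E(G2) ✓
  (3,4) → (φ(3),φ(4)) = (2,7) ∈ E(G2) ✓
  (3,10) → (φ(3),φ(10)) = (1,7) ∈ E(G2) ✓
  (4,5) → (φ(4),φ(5)) = (2,9) ∈ E(G2) ✓
  (4,6) → (φ(4),φ(6)) = (0,2) ∈ E(G2) ✓
  (4,8) → (φ(4),φ(8)) = (2,4) ∈ E(G2) ✓
  (4,9) → (φ(4),φ(9)) = (2,5) ∈ E(G2) ✓
  (4,10) → (φ(4),φ(10)) = (1,2) ∈ E(G2) ✓
  (5,6) → (φ(5),φ(6)) = (0,9) ∈ E(G2) ✓
  (5,7) → (φ(5),φ(7)) = (6,9) ∈ E(G2) ✓
  (5,8) → (φ(5),φ(8)) = (4,9) ∈ E(G2) ✓
  (5,9) → (φ(5),φ(9)) = (5,9) ∈ E(G2) ✓
  (6,8) → (φ(6),φ(8)) = (0,4) ∈ E(G2) ✓
  (6,9) → (φ(6),φ(9)) = (0,5) ∈ E(G2) ✓
  (6,10) → (φ(6),φ(10)) = (0,1) ∈ E(G2) ✓
  (7,8) → (φ(7),φ(8)) = (4,6) ∈ E(G2) ✓
  (7,10) → (φ(7),φ(10)) = (1,6) ∈ E(G2) ✓
  (8,9) → (φ(8),φ(9)) = (4,5) ∈ E(G2) ✓
  (8,10) → (φ(8),φ(10)) = (1,4) ∈ E(G2) ✓
  (9,10) → (φ(9),φ(10)) = (1,5) ∈ E(G2) ✓
All 32 edges of G1 map to edges of G2, and |E(G1)| = |E(G2)| = 32, so φ is a bijection on edges as well as vertices. Hence G1 ≅ G2.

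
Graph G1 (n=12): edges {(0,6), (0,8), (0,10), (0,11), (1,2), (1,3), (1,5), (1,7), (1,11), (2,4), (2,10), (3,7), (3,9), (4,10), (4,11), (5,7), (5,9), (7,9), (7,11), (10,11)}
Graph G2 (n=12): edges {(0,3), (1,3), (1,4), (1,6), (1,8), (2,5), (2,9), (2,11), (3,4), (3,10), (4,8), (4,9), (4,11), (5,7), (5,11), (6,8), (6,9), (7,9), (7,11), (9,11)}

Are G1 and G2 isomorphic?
Yes, isomorphic

The graphs are isomorphic.
One valid mapping φ: V(G1) → V(G2): 0→3, 1→9, 2→6, 3→7, 4→8, 5→2, 6→10, 7→11, 8→0, 9→5, 10→1, 11→4

Verify φ preserves adjacency — for each edge of G1, its image is an edge of G2:
  (0,6) → (φ(0),φ(6)) = (3,10) ∈ E(G2) ✓
  (0,8) → (φ(0),φ(8)) = (0,3) ∈ E(G2) ✓
  (0,10) → (φ(0),φ(10)) = (1,3) ∈ E(G2) ✓
  (0,11) → (φ(0),φ(11)) = (3,4) ∈ E(G2) ✓
  (1,2) → (φ(1),φ(2)) = (6,9) ∈ E(G2) ✓
  (1,3) → (φ(1),φ(3)) = (7,9) ∈ E(G2) ✓
  (1,5) → (φ(1),φ(5)) = (2,9) ∈ E(G2) ✓
  (1,7) → (φ(1),φ(7)) = (9,11) ∈ E(G2) ✓
  (1,11) → (φ(1),φ(11)) = (4,9) ∈ E(G2) ✓
  (2,4) → (φ(2),φ(4)) = (6,8) ∈ E(G2) ✓
  (2,10) → (φ(2),φ(10)) = (1,6) ∈ E(G2) ✓
  (3,7) → (φ(3),φ(7)) = (7,11) ∈ E(G2) ✓
  (3,9) → (φ(3),φ(9)) = (5,7) ∈ E(G2) ✓
  (4,10) → (φ(4),φ(10)) = (1,8) ∈ E(G2) ✓
  (4,11) → (φ(4),φ(11)) = (4,8) ∈ E(G2) ✓
  (5,7) → (φ(5),φ(7)) = (2,11) ∈ E(G2) ✓
  (5,9) → (φ(5),φ(9)) = (2,5) ∈ E(G2) ✓
  (7,9) → (φ(7),φ(9)) = (5,11) ∈ E(G2) ✓
  (7,11) → (φ(7),φ(11)) = (4,11) ∈ E(G2) ✓
  (10,11) → (φ(10),φ(11)) = (1,4) ∈ E(G2) ✓
All 20 edges of G1 map to edges of G2, and |E(G1)| = |E(G2)| = 20, so φ is a bijection on edges as well as vertices. Hence G1 ≅ G2.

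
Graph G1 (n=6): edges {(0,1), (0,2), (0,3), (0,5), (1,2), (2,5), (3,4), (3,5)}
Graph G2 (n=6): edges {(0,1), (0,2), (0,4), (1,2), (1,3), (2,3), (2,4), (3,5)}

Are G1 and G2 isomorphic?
Yes, isomorphic

The graphs are isomorphic.
One valid mapping φ: V(G1) → V(G2): 0→2, 1→4, 2→0, 3→3, 4→5, 5→1

Verify φ preserves adjacency — for each edge of G1, its image is an edge of G2:
  (0,1) → (φ(0),φ(1)) = (2,4) ∈ E(G2) ✓
  (0,2) → (φ(0),φ(2)) = (0,2) ∈ E(G2) ✓
  (0,3) → (φ(0),φ(3)) = (2,3) ∈ E(G2) ✓
  (0,5) → (φ(0),φ(5)) = (1,2) ∈ E(G2) ✓
  (1,2) → (φ(1),φ(2)) = (0,4) ∈ E(G2) ✓
  (2,5) → (φ(2),φ(5)) = (0,1) ∈ E(G2) ✓
  (3,4) → (φ(3),φ(4)) = (3,5) ∈ E(G2) ✓
  (3,5) → (φ(3),φ(5)) = (1,3) ∈ E(G2) ✓
All 8 edges of G1 map to edges of G2, and |E(G1)| = |E(G2)| = 8, so φ is a bijection on edges as well as vertices. Hence G1 ≅ G2.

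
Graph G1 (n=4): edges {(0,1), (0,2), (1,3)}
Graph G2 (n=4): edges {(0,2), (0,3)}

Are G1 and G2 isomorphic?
No, not isomorphic

The graphs are NOT isomorphic.

Degrees in G1: deg(0)=2, deg(1)=2, deg(2)=1, deg(3)=1.
Sorted degree sequence of G1: [2, 2, 1, 1].
Degrees in G2: deg(0)=2, deg(1)=0, deg(2)=1, deg(3)=1.
Sorted degree sequence of G2: [2, 1, 1, 0].
The (sorted) degree sequence is an isomorphism invariant, so since G1 and G2 have different degree sequences they cannot be isomorphic.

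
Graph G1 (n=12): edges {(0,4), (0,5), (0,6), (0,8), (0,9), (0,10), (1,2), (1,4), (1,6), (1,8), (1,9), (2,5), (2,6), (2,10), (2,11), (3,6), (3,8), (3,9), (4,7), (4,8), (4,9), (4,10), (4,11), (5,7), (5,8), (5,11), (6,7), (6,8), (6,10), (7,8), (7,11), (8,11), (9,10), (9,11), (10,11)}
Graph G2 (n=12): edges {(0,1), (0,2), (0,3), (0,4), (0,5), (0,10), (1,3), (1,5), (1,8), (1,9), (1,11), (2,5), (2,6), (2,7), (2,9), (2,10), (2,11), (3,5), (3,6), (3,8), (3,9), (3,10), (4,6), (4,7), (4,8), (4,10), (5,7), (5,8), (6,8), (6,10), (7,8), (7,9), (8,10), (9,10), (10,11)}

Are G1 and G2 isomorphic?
Yes, isomorphic

The graphs are isomorphic.
One valid mapping φ: V(G1) → V(G2): 0→0, 1→9, 2→7, 3→11, 4→3, 5→4, 6→2, 7→6, 8→10, 9→1, 10→5, 11→8

Verify φ preserves adjacency — for each edge of G1, its image is an edge of G2:
  (0,4) → (φ(0),φ(4)) = (0,3) ∈ E(G2) ✓
  (0,5) → (φ(0),φ(5)) = (0,4) ∈ E(G2) ✓
  (0,6) → (φ(0),φ(6)) = (0,2) ∈ E(G2) ✓
  (0,8) → (φ(0),φ(8)) = (0,10) ∈ E(G2) ✓
  (0,9) → (φ(0),φ(9)) = (0,1) ∈ E(G2) ✓
  (0,10) → (φ(0),φ(10)) = (0,5) ∈ E(G2) ✓
  (1,2) → (φ(1),φ(2)) = (7,9) ∈ E(G2) ✓
  (1,4) → (φ(1),φ(4)) = (3,9) ∈ E(G2) ✓
  (1,6) → (φ(1),φ(6)) = (2,9) ∈ E(G2) ✓
  (1,8) → (φ(1),φ(8)) = (9,10) ∈ E(G2) ✓
  (1,9) → (φ(1),φ(9)) = (1,9) ∈ E(G2) ✓
  (2,5) → (φ(2),φ(5)) = (4,7) ∈ E(G2) ✓
  (2,6) → (φ(2),φ(6)) = (2,7) ∈ E(G2) ✓
  (2,10) → (φ(2),φ(10)) = (5,7) ∈ E(G2) ✓
  (2,11) → (φ(2),φ(11)) = (7,8) ∈ E(G2) ✓
  (3,6) → (φ(3),φ(6)) = (2,11) ∈ E(G2) ✓
  (3,8) → (φ(3),φ(8)) = (10,11) ∈ E(G2) ✓
  (3,9) → (φ(3),φ(9)) = (1,11) ∈ E(G2) ✓
  (4,7) → (φ(4),φ(7)) = (3,6) ∈ E(G2) ✓
  (4,8) → (φ(4),φ(8)) = (3,10) ∈ E(G2) ✓
  (4,9) → (φ(4),φ(9)) = (1,3) ∈ E(G2) ✓
  (4,10) → (φ(4),φ(10)) = (3,5) ∈ E(G2) ✓
  (4,11) → (φ(4),φ(11)) = (3,8) ∈ E(G2) ✓
  (5,7) → (φ(5),φ(7)) = (4,6) ∈ E(G2) ✓
  (5,8) → (φ(5),φ(8)) = (4,10) ∈ E(G2) ✓
  (5,11) → (φ(5),φ(11)) = (4,8) ∈ E(G2) ✓
  (6,7) → (φ(6),φ(7)) = (2,6) ∈ E(G2) ✓
  (6,8) → (φ(6),φ(8)) = (2,10) ∈ E(G2) ✓
  (6,10) → (φ(6),φ(10)) = (2,5) ∈ E(G2) ✓
  (7,8) → (φ(7),φ(8)) = (6,10) ∈ E(G2) ✓
  (7,11) → (φ(7),φ(11)) = (6,8) ∈ E(G2) ✓
  (8,11) → (φ(8),φ(11)) = (8,10) ∈ E(G2) ✓
  (9,10) → (φ(9),φ(10)) = (1,5) ∈ E(G2) ✓
  (9,11) → (φ(9),φ(11)) = (1,8) ∈ E(G2) ✓
  (10,11) → (φ(10),φ(11)) = (5,8) ∈ E(G2) ✓
All 35 edges of G1 map to edges of G2, and |E(G1)| = |E(G2)| = 35, so φ is a bijection on edges as well as vertices. Hence G1 ≅ G2.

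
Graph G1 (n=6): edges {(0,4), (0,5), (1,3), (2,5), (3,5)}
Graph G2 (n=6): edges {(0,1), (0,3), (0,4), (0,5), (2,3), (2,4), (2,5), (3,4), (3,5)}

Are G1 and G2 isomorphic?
No, not isomorphic

The graphs are NOT isomorphic.

Counting triangles (3-cliques): G1 has 0, G2 has 4.
Triangle count is an isomorphism invariant, so differing triangle counts rule out isomorphism.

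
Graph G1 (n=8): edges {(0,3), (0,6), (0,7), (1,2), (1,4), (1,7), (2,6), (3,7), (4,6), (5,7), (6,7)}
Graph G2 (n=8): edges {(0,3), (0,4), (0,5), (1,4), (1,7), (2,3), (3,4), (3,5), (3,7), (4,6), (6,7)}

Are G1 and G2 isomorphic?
Yes, isomorphic

The graphs are isomorphic.
One valid mapping φ: V(G1) → V(G2): 0→0, 1→7, 2→6, 3→5, 4→1, 5→2, 6→4, 7→3

Verify φ preserves adjacency — for each edge of G1, its image is an edge of G2:
  (0,3) → (φ(0),φ(3)) = (0,5) ∈ E(G2) ✓
  (0,6) → (φ(0),φ(6)) = (0,4) ∈ E(G2) ✓
  (0,7) → (φ(0),φ(7)) = (0,3) ∈ E(G2) ✓
  (1,2) → (φ(1),φ(2)) = (6,7) ∈ E(G2) ✓
  (1,4) → (φ(1),φ(4)) = (1,7) ∈ E(G2) ✓
  (1,7) → (φ(1),φ(7)) = (3,7) ∈ E(G2) ✓
  (2,6) → (φ(2),φ(6)) = (4,6) ∈ E(G2) ✓
  (3,7) → (φ(3),φ(7)) = (3,5) ∈ E(G2) ✓
  (4,6) → (φ(4),φ(6)) = (1,4) ∈ E(G2) ✓
  (5,7) → (φ(5),φ(7)) = (2,3) ∈ E(G2) ✓
  (6,7) → (φ(6),φ(7)) = (3,4) ∈ E(G2) ✓
All 11 edges of G1 map to edges of G2, and |E(G1)| = |E(G2)| = 11, so φ is a bijection on edges as well as vertices. Hence G1 ≅ G2.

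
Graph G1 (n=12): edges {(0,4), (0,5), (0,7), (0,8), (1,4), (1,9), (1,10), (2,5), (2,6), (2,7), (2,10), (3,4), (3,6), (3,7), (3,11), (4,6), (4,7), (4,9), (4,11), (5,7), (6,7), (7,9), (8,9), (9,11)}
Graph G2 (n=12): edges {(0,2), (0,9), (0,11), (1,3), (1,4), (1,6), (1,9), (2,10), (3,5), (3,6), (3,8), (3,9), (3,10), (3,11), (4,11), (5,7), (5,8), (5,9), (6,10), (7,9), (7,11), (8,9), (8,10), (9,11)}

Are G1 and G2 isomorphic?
Yes, isomorphic

The graphs are isomorphic.
One valid mapping φ: V(G1) → V(G2): 0→1, 1→0, 2→10, 3→5, 4→9, 5→6, 6→8, 7→3, 8→4, 9→11, 10→2, 11→7

Verify φ preserves adjacency — for each edge of G1, its image is an edge of G2:
  (0,4) → (φ(0),φ(4)) = (1,9) ∈ E(G2) ✓
  (0,5) → (φ(0),φ(5)) = (1,6) ∈ E(G2) ✓
  (0,7) → (φ(0),φ(7)) = (1,3) ∈ E(G2) ✓
  (0,8) → (φ(0),φ(8)) = (1,4) ∈ E(G2) ✓
  (1,4) → (φ(1),φ(4)) = (0,9) ∈ E(G2) ✓
  (1,9) → (φ(1),φ(9)) = (0,11) ∈ E(G2) ✓
  (1,10) → (φ(1),φ(10)) = (0,2) ∈ E(G2) ✓
  (2,5) → (φ(2),φ(5)) = (6,10) ∈ E(G2) ✓
  (2,6) → (φ(2),φ(6)) = (8,10) ∈ E(G2) ✓
  (2,7) → (φ(2),φ(7)) = (3,10) ∈ E(G2) ✓
  (2,10) → (φ(2),φ(10)) = (2,10) ∈ E(G2) ✓
  (3,4) → (φ(3),φ(4)) = (5,9) ∈ E(G2) ✓
  (3,6) → (φ(3),φ(6)) = (5,8) ∈ E(G2) ✓
  (3,7) → (φ(3),φ(7)) = (3,5) ∈ E(G2) ✓
  (3,11) → (φ(3),φ(11)) = (5,7) ∈ E(G2) ✓
  (4,6) → (φ(4),φ(6)) = (8,9) ∈ E(G2) ✓
  (4,7) → (φ(4),φ(7)) = (3,9) ∈ E(G2) ✓
  (4,9) → (φ(4),φ(9)) = (9,11) ∈ E(G2) ✓
  (4,11) → (φ(4),φ(11)) = (7,9) ∈ E(G2) ✓
  (5,7) → (φ(5),φ(7)) = (3,6) ∈ E(G2) ✓
  (6,7) → (φ(6),φ(7)) = (3,8) ∈ E(G2) ✓
  (7,9) → (φ(7),φ(9)) = (3,11) ∈ E(G2) ✓
  (8,9) → (φ(8),φ(9)) = (4,11) ∈ E(G2) ✓
  (9,11) → (φ(9),φ(11)) = (7,11) ∈ E(G2) ✓
All 24 edges of G1 map to edges of G2, and |E(G1)| = |E(G2)| = 24, so φ is a bijection on edges as well as vertices. Hence G1 ≅ G2.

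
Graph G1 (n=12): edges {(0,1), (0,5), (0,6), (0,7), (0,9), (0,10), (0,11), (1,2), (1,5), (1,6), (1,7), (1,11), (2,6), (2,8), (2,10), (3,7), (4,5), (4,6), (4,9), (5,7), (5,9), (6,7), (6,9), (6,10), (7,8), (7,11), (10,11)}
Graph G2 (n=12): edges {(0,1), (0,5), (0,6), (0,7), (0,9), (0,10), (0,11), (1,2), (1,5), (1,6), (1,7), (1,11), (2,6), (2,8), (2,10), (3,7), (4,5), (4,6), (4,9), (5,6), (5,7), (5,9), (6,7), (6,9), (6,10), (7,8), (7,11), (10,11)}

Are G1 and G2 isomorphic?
No, not isomorphic

The graphs are NOT isomorphic.

Counting edges: G1 has 27 edge(s); G2 has 28 edge(s).
Edge count is an isomorphism invariant (a bijection on vertices induces a bijection on edges), so differing edge counts rule out isomorphism.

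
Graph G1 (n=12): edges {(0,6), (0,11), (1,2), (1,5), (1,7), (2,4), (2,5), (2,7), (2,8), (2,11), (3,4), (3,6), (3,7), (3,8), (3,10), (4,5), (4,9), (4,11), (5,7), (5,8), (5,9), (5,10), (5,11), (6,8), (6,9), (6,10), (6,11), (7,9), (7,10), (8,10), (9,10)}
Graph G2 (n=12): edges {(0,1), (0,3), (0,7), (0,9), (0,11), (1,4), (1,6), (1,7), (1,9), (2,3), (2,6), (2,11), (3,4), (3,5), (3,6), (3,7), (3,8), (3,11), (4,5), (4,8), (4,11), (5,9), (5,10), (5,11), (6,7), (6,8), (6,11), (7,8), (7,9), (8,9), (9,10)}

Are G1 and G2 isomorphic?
Yes, isomorphic

The graphs are isomorphic.
One valid mapping φ: V(G1) → V(G2): 0→10, 1→2, 2→11, 3→1, 4→4, 5→3, 6→9, 7→6, 8→0, 9→8, 10→7, 11→5

Verify φ preserves adjacency — for each edge of G1, its image is an edge of G2:
  (0,6) → (φ(0),φ(6)) = (9,10) ∈ E(G2) ✓
  (0,11) → (φ(0),φ(11)) = (5,10) ∈ E(G2) ✓
  (1,2) → (φ(1),φ(2)) = (2,11) ∈ E(G2) ✓
  (1,5) → (φ(1),φ(5)) = (2,3) ∈ E(G2) ✓
  (1,7) → (φ(1),φ(7)) = (2,6) ∈ E(G2) ✓
  (2,4) → (φ(2),φ(4)) = (4,11) ∈ E(G2) ✓
  (2,5) → (φ(2),φ(5)) = (3,11) ∈ E(G2) ✓
  (2,7) → (φ(2),φ(7)) = (6,11) ∈ E(G2) ✓
  (2,8) → (φ(2),φ(8)) = (0,11) ∈ E(G2) ✓
  (2,11) → (φ(2),φ(11)) = (5,11) ∈ E(G2) ✓
  (3,4) → (φ(3),φ(4)) = (1,4) ∈ E(G2) ✓
  (3,6) → (φ(3),φ(6)) = (1,9) ∈ E(G2) ✓
  (3,7) → (φ(3),φ(7)) = (1,6) ∈ E(G2) ✓
  (3,8) → (φ(3),φ(8)) = (0,1) ∈ E(G2) ✓
  (3,10) → (φ(3),φ(10)) = (1,7) ∈ E(G2) ✓
  (4,5) → (φ(4),φ(5)) = (3,4) ∈ E(G2) ✓
  (4,9) → (φ(4),φ(9)) = (4,8) ∈ E(G2) ✓
  (4,11) → (φ(4),φ(11)) = (4,5) ∈ E(G2) ✓
  (5,7) → (φ(5),φ(7)) = (3,6) ∈ E(G2) ✓
  (5,8) → (φ(5),φ(8)) = (0,3) ∈ E(G2) ✓
  (5,9) → (φ(5),φ(9)) = (3,8) ∈ E(G2) ✓
  (5,10) → (φ(5),φ(10)) = (3,7) ∈ E(G2) ✓
  (5,11) → (φ(5),φ(11)) = (3,5) ∈ E(G2) ✓
  (6,8) → (φ(6),φ(8)) = (0,9) ∈ E(G2) ✓
  (6,9) → (φ(6),φ(9)) = (8,9) ∈ E(G2) ✓
  (6,10) → (φ(6),φ(10)) = (7,9) ∈ E(G2) ✓
  (6,11) → (φ(6),φ(11)) = (5,9) ∈ E(G2) ✓
  (7,9) → (φ(7),φ(9)) = (6,8) ∈ E(G2) ✓
  (7,10) → (φ(7),φ(10)) = (6,7) ∈ E(G2) ✓
  (8,10) → (φ(8),φ(10)) = (0,7) ∈ E(G2) ✓
  (9,10) → (φ(9),φ(10)) = (7,8) ∈ E(G2) ✓
All 31 edges of G1 map to edges of G2, and |E(G1)| = |E(G2)| = 31, so φ is a bijection on edges as well as vertices. Hence G1 ≅ G2.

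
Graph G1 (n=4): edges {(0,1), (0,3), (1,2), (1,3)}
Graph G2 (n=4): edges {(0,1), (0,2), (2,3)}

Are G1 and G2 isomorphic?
No, not isomorphic

The graphs are NOT isomorphic.

Degrees in G1: deg(0)=2, deg(1)=3, deg(2)=1, deg(3)=2.
Sorted degree sequence of G1: [3, 2, 2, 1].
Degrees in G2: deg(0)=2, deg(1)=1, deg(2)=2, deg(3)=1.
Sorted degree sequence of G2: [2, 2, 1, 1].
The (sorted) degree sequence is an isomorphism invariant, so since G1 and G2 have different degree sequences they cannot be isomorphic.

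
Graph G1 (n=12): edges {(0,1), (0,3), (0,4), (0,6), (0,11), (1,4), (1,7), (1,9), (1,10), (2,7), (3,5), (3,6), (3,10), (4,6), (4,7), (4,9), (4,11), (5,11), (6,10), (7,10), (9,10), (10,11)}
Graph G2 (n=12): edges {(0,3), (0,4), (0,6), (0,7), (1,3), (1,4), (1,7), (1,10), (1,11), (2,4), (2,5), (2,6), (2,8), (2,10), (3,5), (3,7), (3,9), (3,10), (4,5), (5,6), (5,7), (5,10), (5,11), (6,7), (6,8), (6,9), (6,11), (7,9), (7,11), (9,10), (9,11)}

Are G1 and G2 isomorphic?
No, not isomorphic

The graphs are NOT isomorphic.

Counting triangles (3-cliques): G1 has 9, G2 has 20.
Triangle count is an isomorphism invariant, so differing triangle counts rule out isomorphism.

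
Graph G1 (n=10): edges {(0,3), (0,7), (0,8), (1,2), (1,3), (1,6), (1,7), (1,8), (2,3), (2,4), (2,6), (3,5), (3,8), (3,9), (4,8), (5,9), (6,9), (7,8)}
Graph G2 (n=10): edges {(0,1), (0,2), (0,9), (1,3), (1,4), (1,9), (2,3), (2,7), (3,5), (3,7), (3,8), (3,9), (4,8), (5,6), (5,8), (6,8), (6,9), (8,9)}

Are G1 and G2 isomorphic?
Yes, isomorphic

The graphs are isomorphic.
One valid mapping φ: V(G1) → V(G2): 0→5, 1→9, 2→1, 3→3, 4→4, 5→7, 6→0, 7→6, 8→8, 9→2

Verify φ preserves adjacency — for each edge of G1, its image is an edge of G2:
  (0,3) → (φ(0),φ(3)) = (3,5) ∈ E(G2) ✓
  (0,7) → (φ(0),φ(7)) = (5,6) ∈ E(G2) ✓
  (0,8) → (φ(0),φ(8)) = (5,8) ∈ E(G2) ✓
  (1,2) → (φ(1),φ(2)) = (1,9) ∈ E(G2) ✓
  (1,3) → (φ(1),φ(3)) = (3,9) ∈ E(G2) ✓
  (1,6) → (φ(1),φ(6)) = (0,9) ∈ E(G2) ✓
  (1,7) → (φ(1),φ(7)) = (6,9) ∈ E(G2) ✓
  (1,8) → (φ(1),φ(8)) = (8,9) ∈ E(G2) ✓
  (2,3) → (φ(2),φ(3)) = (1,3) ∈ E(G2) ✓
  (2,4) → (φ(2),φ(4)) = (1,4) ∈ E(G2) ✓
  (2,6) → (φ(2),φ(6)) = (0,1) ∈ E(G2) ✓
  (3,5) → (φ(3),φ(5)) = (3,7) ∈ E(G2) ✓
  (3,8) → (φ(3),φ(8)) = (3,8) ∈ E(G2) ✓
  (3,9) → (φ(3),φ(9)) = (2,3) ∈ E(G2) ✓
  (4,8) → (φ(4),φ(8)) = (4,8) ∈ E(G2) ✓
  (5,9) → (φ(5),φ(9)) = (2,7) ∈ E(G2) ✓
  (6,9) → (φ(6),φ(9)) = (0,2) ∈ E(G2) ✓
  (7,8) → (φ(7),φ(8)) = (6,8) ∈ E(G2) ✓
All 18 edges of G1 map to edges of G2, and |E(G1)| = |E(G2)| = 18, so φ is a bijection on edges as well as vertices. Hence G1 ≅ G2.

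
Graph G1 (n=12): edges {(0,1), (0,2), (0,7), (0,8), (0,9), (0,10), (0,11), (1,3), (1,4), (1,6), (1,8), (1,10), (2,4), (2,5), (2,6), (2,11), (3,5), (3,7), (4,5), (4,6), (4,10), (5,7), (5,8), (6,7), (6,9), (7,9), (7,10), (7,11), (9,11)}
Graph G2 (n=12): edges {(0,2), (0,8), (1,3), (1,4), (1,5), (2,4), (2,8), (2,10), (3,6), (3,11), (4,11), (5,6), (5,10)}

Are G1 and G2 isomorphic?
No, not isomorphic

The graphs are NOT isomorphic.

Connected components of G1: 1 component(s) with vertex sets [[0, 1, 2, 3, 4, 5, 6, 7, 8, 9, 10, 11]], sizes [12].
Connected components of G2: 3 component(s) with vertex sets [[7], [9], [0, 1, 2, 3, 4, 5, 6, 8, 10, 11]], sizes [1, 1, 10].
The number of connected components (and the multiset of component sizes) is an isomorphism invariant — an isomorphism maps each component of G1 bijectively onto a component of G2. Since G1 has 1 component(s) and G2 has 3, they cannot be isomorphic.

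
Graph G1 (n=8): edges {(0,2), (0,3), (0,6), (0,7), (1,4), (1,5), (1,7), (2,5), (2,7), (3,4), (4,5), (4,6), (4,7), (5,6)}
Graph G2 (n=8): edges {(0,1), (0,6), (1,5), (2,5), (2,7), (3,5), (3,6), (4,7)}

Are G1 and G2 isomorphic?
No, not isomorphic

The graphs are NOT isomorphic.

Degrees in G1: deg(0)=4, deg(1)=3, deg(2)=3, deg(3)=2, deg(4)=5, deg(5)=4, deg(6)=3, deg(7)=4.
Sorted degree sequence of G1: [5, 4, 4, 4, 3, 3, 3, 2].
Degrees in G2: deg(0)=2, deg(1)=2, deg(2)=2, deg(3)=2, deg(4)=1, deg(5)=3, deg(6)=2, deg(7)=2.
Sorted degree sequence of G2: [3, 2, 2, 2, 2, 2, 2, 1].
The (sorted) degree sequence is an isomorphism invariant, so since G1 and G2 have different degree sequences they cannot be isomorphic.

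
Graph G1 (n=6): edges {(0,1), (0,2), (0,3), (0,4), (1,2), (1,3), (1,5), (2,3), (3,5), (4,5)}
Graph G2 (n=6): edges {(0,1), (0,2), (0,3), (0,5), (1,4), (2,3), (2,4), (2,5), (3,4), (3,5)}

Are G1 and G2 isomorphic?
Yes, isomorphic

The graphs are isomorphic.
One valid mapping φ: V(G1) → V(G2): 0→0, 1→2, 2→5, 3→3, 4→1, 5→4

Verify φ preserves adjacency — for each edge of G1, its image is an edge of G2:
  (0,1) → (φ(0),φ(1)) = (0,2) ∈ E(G2) ✓
  (0,2) → (φ(0),φ(2)) = (0,5) ∈ E(G2) ✓
  (0,3) → (φ(0),φ(3)) = (0,3) ∈ E(G2) ✓
  (0,4) → (φ(0),φ(4)) = (0,1) ∈ E(G2) ✓
  (1,2) → (φ(1),φ(2)) = (2,5) ∈ E(G2) ✓
  (1,3) → (φ(1),φ(3)) = (2,3) ∈ E(G2) ✓
  (1,5) → (φ(1),φ(5)) = (2,4) ∈ E(G2) ✓
  (2,3) → (φ(2),φ(3)) = (3,5) ∈ E(G2) ✓
  (3,5) → (φ(3),φ(5)) = (3,4) ∈ E(G2) ✓
  (4,5) → (φ(4),φ(5)) = (1,4) ∈ E(G2) ✓
All 10 edges of G1 map to edges of G2, and |E(G1)| = |E(G2)| = 10, so φ is a bijection on edges as well as vertices. Hence G1 ≅ G2.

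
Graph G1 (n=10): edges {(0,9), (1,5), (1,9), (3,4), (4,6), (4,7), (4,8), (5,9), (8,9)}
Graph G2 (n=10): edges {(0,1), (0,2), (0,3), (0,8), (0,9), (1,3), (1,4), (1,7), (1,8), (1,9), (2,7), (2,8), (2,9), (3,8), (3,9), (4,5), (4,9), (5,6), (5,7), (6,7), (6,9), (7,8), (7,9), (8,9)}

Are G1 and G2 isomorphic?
No, not isomorphic

The graphs are NOT isomorphic.

Connected components of G1: 2 component(s) with vertex sets [[2], [0, 1, 3, 4, 5, 6, 7, 8, 9]], sizes [1, 9].
Connected components of G2: 1 component(s) with vertex sets [[0, 1, 2, 3, 4, 5, 6, 7, 8, 9]], sizes [10].
The number of connected components (and the multiset of component sizes) is an isomorphism invariant — an isomorphism maps each component of G1 bijectively onto a component of G2. Since G1 has 2 component(s) and G2 has 1, they cannot be isomorphic.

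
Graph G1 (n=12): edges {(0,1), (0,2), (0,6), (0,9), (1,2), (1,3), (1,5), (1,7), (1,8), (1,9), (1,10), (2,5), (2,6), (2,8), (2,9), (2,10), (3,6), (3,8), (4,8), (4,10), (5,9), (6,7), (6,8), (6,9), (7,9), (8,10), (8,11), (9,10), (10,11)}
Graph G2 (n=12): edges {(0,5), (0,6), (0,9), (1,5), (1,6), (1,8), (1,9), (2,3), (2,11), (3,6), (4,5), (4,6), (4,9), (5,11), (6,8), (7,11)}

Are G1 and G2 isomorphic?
No, not isomorphic

The graphs are NOT isomorphic.

Connected components of G1: 1 component(s) with vertex sets [[0, 1, 2, 3, 4, 5, 6, 7, 8, 9, 10, 11]], sizes [12].
Connected components of G2: 2 component(s) with vertex sets [[10], [0, 1, 2, 3, 4, 5, 6, 7, 8, 9, 11]], sizes [1, 11].
The number of connected components (and the multiset of component sizes) is an isomorphism invariant — an isomorphism maps each component of G1 bijectively onto a component of G2. Since G1 has 1 component(s) and G2 has 2, they cannot be isomorphic.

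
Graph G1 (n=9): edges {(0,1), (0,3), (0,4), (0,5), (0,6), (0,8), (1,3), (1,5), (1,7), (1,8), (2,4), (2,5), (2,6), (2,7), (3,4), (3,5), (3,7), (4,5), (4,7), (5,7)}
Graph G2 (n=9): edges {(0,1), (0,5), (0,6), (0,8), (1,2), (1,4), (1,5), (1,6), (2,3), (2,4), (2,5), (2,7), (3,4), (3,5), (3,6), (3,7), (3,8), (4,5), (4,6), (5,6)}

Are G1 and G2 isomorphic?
Yes, isomorphic

The graphs are isomorphic.
One valid mapping φ: V(G1) → V(G2): 0→3, 1→2, 2→0, 3→4, 4→6, 5→5, 6→8, 7→1, 8→7

Verify φ preserves adjacency — for each edge of G1, its image is an edge of G2:
  (0,1) → (φ(0),φ(1)) = (2,3) ∈ E(G2) ✓
  (0,3) → (φ(0),φ(3)) = (3,4) ∈ E(G2) ✓
  (0,4) → (φ(0),φ(4)) = (3,6) ∈ E(G2) ✓
  (0,5) → (φ(0),φ(5)) = (3,5) ∈ E(G2) ✓
  (0,6) → (φ(0),φ(6)) = (3,8) ∈ E(G2) ✓
  (0,8) → (φ(0),φ(8)) = (3,7) ∈ E(G2) ✓
  (1,3) → (φ(1),φ(3)) = (2,4) ∈ E(G2) ✓
  (1,5) → (φ(1),φ(5)) = (2,5) ∈ E(G2) ✓
  (1,7) → (φ(1),φ(7)) = (1,2) ∈ E(G2) ✓
  (1,8) → (φ(1),φ(8)) = (2,7) ∈ E(G2) ✓
  (2,4) → (φ(2),φ(4)) = (0,6) ∈ E(G2) ✓
  (2,5) → (φ(2),φ(5)) = (0,5) ∈ E(G2) ✓
  (2,6) → (φ(2),φ(6)) = (0,8) ∈ E(G2) ✓
  (2,7) → (φ(2),φ(7)) = (0,1) ∈ E(G2) ✓
  (3,4) → (φ(3),φ(4)) = (4,6) ∈ E(G2) ✓
  (3,5) → (φ(3),φ(5)) = (4,5) ∈ E(G2) ✓
  (3,7) → (φ(3),φ(7)) = (1,4) ∈ E(G2) ✓
  (4,5) → (φ(4),φ(5)) = (5,6) ∈ E(G2) ✓
  (4,7) → (φ(4),φ(7)) = (1,6) ∈ E(G2) ✓
  (5,7) → (φ(5),φ(7)) = (1,5) ∈ E(G2) ✓
All 20 edges of G1 map to edges of G2, and |E(G1)| = |E(G2)| = 20, so φ is a bijection on edges as well as vertices. Hence G1 ≅ G2.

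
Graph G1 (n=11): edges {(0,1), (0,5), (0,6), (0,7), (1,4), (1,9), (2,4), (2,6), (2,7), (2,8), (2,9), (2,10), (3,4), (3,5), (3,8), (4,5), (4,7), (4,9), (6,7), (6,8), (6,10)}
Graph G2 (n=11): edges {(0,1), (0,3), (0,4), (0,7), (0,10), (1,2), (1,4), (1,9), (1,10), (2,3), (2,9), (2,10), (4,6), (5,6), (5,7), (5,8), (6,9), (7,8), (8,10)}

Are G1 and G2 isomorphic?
No, not isomorphic

The graphs are NOT isomorphic.

Degrees in G1: deg(0)=4, deg(1)=3, deg(2)=6, deg(3)=3, deg(4)=6, deg(5)=3, deg(6)=5, deg(7)=4, deg(8)=3, deg(9)=3, deg(10)=2.
Sorted degree sequence of G1: [6, 6, 5, 4, 4, 3, 3, 3, 3, 3, 2].
Degrees in G2: deg(0)=5, deg(1)=5, deg(2)=4, deg(3)=2, deg(4)=3, deg(5)=3, deg(6)=3, deg(7)=3, deg(8)=3, deg(9)=3, deg(10)=4.
Sorted degree sequence of G2: [5, 5, 4, 4, 3, 3, 3, 3, 3, 3, 2].
The (sorted) degree sequence is an isomorphism invariant, so since G1 and G2 have different degree sequences they cannot be isomorphic.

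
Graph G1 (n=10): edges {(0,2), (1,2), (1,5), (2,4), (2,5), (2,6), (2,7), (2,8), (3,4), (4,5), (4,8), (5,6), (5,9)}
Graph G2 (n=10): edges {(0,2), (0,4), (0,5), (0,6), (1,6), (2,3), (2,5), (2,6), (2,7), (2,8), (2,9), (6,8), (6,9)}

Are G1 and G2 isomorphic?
Yes, isomorphic

The graphs are isomorphic.
One valid mapping φ: V(G1) → V(G2): 0→3, 1→9, 2→2, 3→4, 4→0, 5→6, 6→8, 7→7, 8→5, 9→1

Verify φ preserves adjacency — for each edge of G1, its image is an edge of G2:
  (0,2) → (φ(0),φ(2)) = (2,3) ∈ E(G2) ✓
  (1,2) → (φ(1),φ(2)) = (2,9) ∈ E(G2) ✓
  (1,5) → (φ(1),φ(5)) = (6,9) ∈ E(G2) ✓
  (2,4) → (φ(2),φ(4)) = (0,2) ∈ E(G2) ✓
  (2,5) → (φ(2),φ(5)) = (2,6) ∈ E(G2) ✓
  (2,6) → (φ(2),φ(6)) = (2,8) ∈ E(G2) ✓
  (2,7) → (φ(2),φ(7)) = (2,7) ∈ E(G2) ✓
  (2,8) → (φ(2),φ(8)) = (2,5) ∈ E(G2) ✓
  (3,4) → (φ(3),φ(4)) = (0,4) ∈ E(G2) ✓
  (4,5) → (φ(4),φ(5)) = (0,6) ∈ E(G2) ✓
  (4,8) → (φ(4),φ(8)) = (0,5) ∈ E(G2) ✓
  (5,6) → (φ(5),φ(6)) = (6,8) ∈ E(G2) ✓
  (5,9) → (φ(5),φ(9)) = (1,6) ∈ E(G2) ✓
All 13 edges of G1 map to edges of G2, and |E(G1)| = |E(G2)| = 13, so φ is a bijection on edges as well as vertices. Hence G1 ≅ G2.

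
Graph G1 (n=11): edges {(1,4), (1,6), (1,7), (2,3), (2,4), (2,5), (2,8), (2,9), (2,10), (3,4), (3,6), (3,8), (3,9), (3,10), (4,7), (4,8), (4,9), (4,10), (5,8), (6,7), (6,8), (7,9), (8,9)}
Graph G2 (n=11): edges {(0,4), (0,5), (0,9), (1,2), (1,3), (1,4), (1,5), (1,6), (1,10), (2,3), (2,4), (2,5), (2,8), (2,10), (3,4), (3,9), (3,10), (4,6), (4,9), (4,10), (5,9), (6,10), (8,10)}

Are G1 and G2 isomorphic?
Yes, isomorphic

The graphs are isomorphic.
One valid mapping φ: V(G1) → V(G2): 0→7, 1→0, 2→10, 3→1, 4→4, 5→8, 6→5, 7→9, 8→2, 9→3, 10→6

Verify φ preserves adjacency — for each edge of G1, its image is an edge of G2:
  (1,4) → (φ(1),φ(4)) = (0,4) ∈ E(G2) ✓
  (1,6) → (φ(1),φ(6)) = (0,5) ∈ E(G2) ✓
  (1,7) → (φ(1),φ(7)) = (0,9) ∈ E(G2) ✓
  (2,3) → (φ(2),φ(3)) = (1,10) ∈ E(G2) ✓
  (2,4) → (φ(2),φ(4)) = (4,10) ∈ E(G2) ✓
  (2,5) → (φ(2),φ(5)) = (8,10) ∈ E(G2) ✓
  (2,8) → (φ(2),φ(8)) = (2,10) ∈ E(G2) ✓
  (2,9) → (φ(2),φ(9)) = (3,10) ∈ E(G2) ✓
  (2,10) → (φ(2),φ(10)) = (6,10) ∈ E(G2) ✓
  (3,4) → (φ(3),φ(4)) = (1,4) ∈ E(G2) ✓
  (3,6) → (φ(3),φ(6)) = (1,5) ∈ E(G2) ✓
  (3,8) → (φ(3),φ(8)) = (1,2) ∈ E(G2) ✓
  (3,9) → (φ(3),φ(9)) = (1,3) ∈ E(G2) ✓
  (3,10) → (φ(3),φ(10)) = (1,6) ∈ E(G2) ✓
  (4,7) → (φ(4),φ(7)) = (4,9) ∈ E(G2) ✓
  (4,8) → (φ(4),φ(8)) = (2,4) ∈ E(G2) ✓
  (4,9) → (φ(4),φ(9)) = (3,4) ∈ E(G2) ✓
  (4,10) → (φ(4),φ(10)) = (4,6) ∈ E(G2) ✓
  (5,8) → (φ(5),φ(8)) = (2,8) ∈ E(G2) ✓
  (6,7) → (φ(6),φ(7)) = (5,9) ∈ E(G2) ✓
  (6,8) → (φ(6),φ(8)) = (2,5) ∈ E(G2) ✓
  (7,9) → (φ(7),φ(9)) = (3,9) ∈ E(G2) ✓
  (8,9) → (φ(8),φ(9)) = (2,3) ∈ E(G2) ✓
All 23 edges of G1 map to edges of G2, and |E(G1)| = |E(G2)| = 23, so φ is a bijection on edges as well as vertices. Hence G1 ≅ G2.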